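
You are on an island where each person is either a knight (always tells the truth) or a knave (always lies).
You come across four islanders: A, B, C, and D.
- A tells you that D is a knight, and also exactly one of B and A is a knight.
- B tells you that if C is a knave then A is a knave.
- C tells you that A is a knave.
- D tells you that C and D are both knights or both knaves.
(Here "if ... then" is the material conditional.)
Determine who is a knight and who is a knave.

Knights: B and C. Knaves: A and D.

Since A is a knave, "D is a knight, and also exactly one of B and A is a knight" needs to be False, which holds.
B is a knight, and the claim "if C is a knave then A is a knave" is indeed True.
As a knight, C's statement "A is a knave" should be True; it is.
D is a knave, so "C and D are both knights or both knaves" must be False — and it is.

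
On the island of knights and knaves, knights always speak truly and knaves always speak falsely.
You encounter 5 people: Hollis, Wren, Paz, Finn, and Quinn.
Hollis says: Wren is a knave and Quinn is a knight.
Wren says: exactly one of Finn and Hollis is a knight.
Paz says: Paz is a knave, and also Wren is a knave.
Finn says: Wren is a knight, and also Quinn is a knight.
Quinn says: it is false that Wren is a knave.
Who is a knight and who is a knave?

Hollis (knave): "Wren is a knave and Quinn is a knight" — False. ✓
Wren (knight): "exactly one of Finn and Hollis is a knight" — true. ✓
Paz is a knave, so "Paz is a knave, and also Wren is a knave" must be False — and it is.
Finn (knight): "Wren is a knight, and also Quinn is a knight" — true. ✓
Quinn is a knight, and the claim "it is false that Wren is a knave" is indeed true.

Hollis is a knave, Wren is a knight, Paz is a knave, Finn is a knight, and Quinn is a knight.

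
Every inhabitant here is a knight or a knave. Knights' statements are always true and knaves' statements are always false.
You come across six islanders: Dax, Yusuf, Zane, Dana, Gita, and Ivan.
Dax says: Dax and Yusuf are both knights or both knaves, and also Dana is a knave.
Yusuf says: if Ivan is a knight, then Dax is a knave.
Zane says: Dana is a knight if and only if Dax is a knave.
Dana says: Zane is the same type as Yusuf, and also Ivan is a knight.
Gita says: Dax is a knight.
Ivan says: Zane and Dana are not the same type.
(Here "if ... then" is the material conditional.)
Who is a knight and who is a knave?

Dax is a knave, Yusuf is a knight, Zane is a knave, Dana is a knave, Gita is a knave, and Ivan is a knave.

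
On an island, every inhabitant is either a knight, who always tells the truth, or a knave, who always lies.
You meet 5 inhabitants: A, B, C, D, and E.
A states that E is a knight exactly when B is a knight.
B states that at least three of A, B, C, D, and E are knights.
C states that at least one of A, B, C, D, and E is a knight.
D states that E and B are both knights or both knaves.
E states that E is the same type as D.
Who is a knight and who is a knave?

A is a knight, B is a knight, C is a knight, D is a knight, and E is a knight.

A is a knight, and the claim "E is a knight exactly when B is a knight" is indeed true.
As a knight, B's statement "at least three of A, B, C, D, and E are knights" should be true; it is.
C is a knight, and the claim "at least one of A, B, C, D, and E is a knight" is indeed true.
D is a knight, and the claim "E and B are both knights or both knaves" is indeed true.
E is a knight; "E is the same type as D" is true, as required.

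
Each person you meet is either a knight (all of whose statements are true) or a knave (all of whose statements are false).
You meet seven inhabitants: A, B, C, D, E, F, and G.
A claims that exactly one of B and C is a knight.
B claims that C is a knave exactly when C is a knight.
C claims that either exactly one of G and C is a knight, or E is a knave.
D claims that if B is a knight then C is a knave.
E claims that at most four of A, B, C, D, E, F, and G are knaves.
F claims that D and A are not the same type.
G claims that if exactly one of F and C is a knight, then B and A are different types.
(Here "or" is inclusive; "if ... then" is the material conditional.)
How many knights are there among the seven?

3

The unique consistent assignment is A=knave, B=knave, C=knave, D=knight, E=knight, F=knight, G=knave.
That has 3 knights.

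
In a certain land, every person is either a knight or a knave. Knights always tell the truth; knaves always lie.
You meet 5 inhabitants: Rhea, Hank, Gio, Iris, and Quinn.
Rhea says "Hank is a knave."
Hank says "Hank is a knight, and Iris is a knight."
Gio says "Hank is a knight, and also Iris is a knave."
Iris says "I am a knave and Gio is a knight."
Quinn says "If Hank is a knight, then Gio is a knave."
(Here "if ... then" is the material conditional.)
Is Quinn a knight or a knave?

Quinn is a knight.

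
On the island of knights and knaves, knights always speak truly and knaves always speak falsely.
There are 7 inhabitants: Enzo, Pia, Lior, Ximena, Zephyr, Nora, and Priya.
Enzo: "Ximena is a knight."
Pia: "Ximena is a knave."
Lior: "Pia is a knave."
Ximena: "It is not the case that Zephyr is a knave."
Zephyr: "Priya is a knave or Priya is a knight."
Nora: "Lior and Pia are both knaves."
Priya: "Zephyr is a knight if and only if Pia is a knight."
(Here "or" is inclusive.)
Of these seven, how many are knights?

4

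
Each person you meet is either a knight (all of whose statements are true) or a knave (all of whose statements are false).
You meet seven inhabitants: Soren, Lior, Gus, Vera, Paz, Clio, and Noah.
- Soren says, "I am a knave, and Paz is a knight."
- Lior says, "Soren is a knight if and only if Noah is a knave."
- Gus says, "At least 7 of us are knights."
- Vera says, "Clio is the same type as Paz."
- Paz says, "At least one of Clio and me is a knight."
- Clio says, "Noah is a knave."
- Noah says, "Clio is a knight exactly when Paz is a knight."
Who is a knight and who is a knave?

Since Soren is a knave, "I am a knave, and Paz is a knight" needs to be false, which holds.
Since Lior is a knight, "Soren is a knight if and only if Noah is a knave" needs to be true, which holds.
Gus is a knave, and the claim "at least 7 of us are knights" is indeed false.
Vera is a knight, and the claim "Clio is the same type as Paz" is indeed true.
Paz is a knave; "at least one of Clio and me is a knight" is false, as required.
Clio (knave): "Noah is a knave" — false. ✓
As a knight, Noah's statement "Clio is a knight exactly when Paz is a knight" should be true; it is.

Soren is a knave, Lior is a knight, Gus is a knave, Vera is a knight, Paz is a knave, Clio is a knave, and Noah is a knight.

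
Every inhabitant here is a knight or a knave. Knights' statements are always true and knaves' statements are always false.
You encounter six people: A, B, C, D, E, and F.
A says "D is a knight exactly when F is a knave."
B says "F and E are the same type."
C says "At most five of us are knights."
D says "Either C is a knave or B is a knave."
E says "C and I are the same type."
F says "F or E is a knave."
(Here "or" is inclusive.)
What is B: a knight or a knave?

Consistent assignments: {A=knave, B=knave, C=knight, D=knight, E=knave, F=knight}
In every consistent assignment, B is a knave.

B is a knave.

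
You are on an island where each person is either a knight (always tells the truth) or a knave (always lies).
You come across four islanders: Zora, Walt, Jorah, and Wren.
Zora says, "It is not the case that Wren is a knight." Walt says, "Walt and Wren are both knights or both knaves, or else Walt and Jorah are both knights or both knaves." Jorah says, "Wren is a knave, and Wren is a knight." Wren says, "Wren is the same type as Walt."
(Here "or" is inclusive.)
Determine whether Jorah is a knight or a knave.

Jorah is a knave.

Consistent assignments: {Zora=knave, Walt=knight, Jorah=knave, Wren=knight}
In every consistent assignment, Jorah is a knave.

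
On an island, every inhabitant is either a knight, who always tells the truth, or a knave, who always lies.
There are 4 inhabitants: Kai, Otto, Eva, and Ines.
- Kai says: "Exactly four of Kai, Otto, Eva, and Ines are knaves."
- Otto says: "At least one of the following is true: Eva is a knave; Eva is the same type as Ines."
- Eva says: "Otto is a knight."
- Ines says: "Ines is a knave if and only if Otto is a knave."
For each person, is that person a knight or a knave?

Suppose Kai is a knight. Then Kai's statement "exactly four of Kai, Otto, Eva, and Ines are knaves" would have to be true. Checking the 8 ways to assign the others, none is consistent with every speaker.
(For instance, with Otto=knight, Eva=knight, Ines=knight, Kai's claim "exactly four of Kai, Otto, Eva, and Ines are knaves" comes out false where it would need to be true.)
So Kai must be a knave, making "exactly four of Kai, Otto, Eva, and Ines are knaves" false. Taking Kai=knave, Otto=knight, Eva=knight, Ines=knight, each remaining statement checks out:
  Otto (knight): "at least one of the following is true: Eva is a knave; Eva is the same type as Ines" — true. ✓
  Eva (knight): "Otto is a knight" — true. ✓
  Ines (knight): "Ines is a knave if and only if Otto is a knave" — true. ✓
This is the unique consistent assignment.

Kai is a knave, Otto is a knight, Eva is a knight, and Ines is a knight.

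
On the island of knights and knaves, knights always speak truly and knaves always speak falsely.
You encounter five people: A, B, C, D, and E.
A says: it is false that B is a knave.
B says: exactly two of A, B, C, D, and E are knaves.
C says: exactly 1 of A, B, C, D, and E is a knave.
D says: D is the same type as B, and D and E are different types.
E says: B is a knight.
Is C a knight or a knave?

C is a knave.

Consistent assignments: {A=knight, B=knight, C=knave, D=knave, E=knight}; {A=knave, B=knave, C=knave, D=knave, E=knave}
In every consistent assignment, C is a knave.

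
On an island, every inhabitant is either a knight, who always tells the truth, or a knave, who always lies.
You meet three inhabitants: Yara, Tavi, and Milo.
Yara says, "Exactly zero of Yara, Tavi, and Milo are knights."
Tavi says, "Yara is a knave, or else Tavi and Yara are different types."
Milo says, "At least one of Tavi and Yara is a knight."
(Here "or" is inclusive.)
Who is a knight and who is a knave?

Yara is a knave, Tavi is a knight, and Milo is a knight.

Suppose Yara is a knight. Then Yara's statement "exactly zero of Yara, Tavi, and Milo are knights" would have to be true. Checking the 4 ways to assign the others, none is consistent with every speaker.
(For instance, with Tavi=knight, Milo=knight, Yara's claim "exactly zero of Yara, Tavi, and Milo are knights" comes out false where it would need to be true.)
So Yara must be a knave, making "exactly zero of Yara, Tavi, and Milo are knights" false. Taking Yara=knave, Tavi=knight, Milo=knight, each remaining statement checks out:
  Tavi (knight): "Yara is a knave, or else Tavi and Yara are different types" — true. ✓
  Milo (knight): "at least one of Tavi and Yara is a knight" — true. ✓
This is the unique consistent assignment.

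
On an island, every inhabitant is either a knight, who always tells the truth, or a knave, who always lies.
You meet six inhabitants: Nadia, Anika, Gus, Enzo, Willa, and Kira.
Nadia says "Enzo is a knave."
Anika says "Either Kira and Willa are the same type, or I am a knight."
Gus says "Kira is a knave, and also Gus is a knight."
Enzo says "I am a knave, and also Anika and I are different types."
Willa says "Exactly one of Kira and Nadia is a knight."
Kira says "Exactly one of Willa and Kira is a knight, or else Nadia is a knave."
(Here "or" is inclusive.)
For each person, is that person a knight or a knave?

Nadia (knight): "Enzo is a knave" — true. ✓
Since Anika is a knave, "either Kira and Willa are the same type, or I am a knight" needs to be false, which holds.
Gus (knave): "Kira is a knave, and also Gus is a knight" — false. ✓
Enzo is a knave, and the claim "I am a knave, and also Anika and I are different types" is indeed false.
As a knave, Willa's statement "exactly one of Kira and Nadia is a knight" should be false; it is.
Kira is a knight, and the claim "exactly one of Willa and Kira is a knight, or else Nadia is a knave" is indeed true.

Nadia is a knight, Anika is a knave, Gus is a knave, Enzo is a knave, Willa is a knave, and Kira is a knight.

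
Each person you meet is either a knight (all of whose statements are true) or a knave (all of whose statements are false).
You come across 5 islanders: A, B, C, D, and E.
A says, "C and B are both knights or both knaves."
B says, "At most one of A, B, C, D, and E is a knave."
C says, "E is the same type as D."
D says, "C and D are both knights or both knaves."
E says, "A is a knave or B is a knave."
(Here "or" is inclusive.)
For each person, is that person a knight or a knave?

A is a knave, B is a knave, C is a knight, D is a knight, and E is a knight.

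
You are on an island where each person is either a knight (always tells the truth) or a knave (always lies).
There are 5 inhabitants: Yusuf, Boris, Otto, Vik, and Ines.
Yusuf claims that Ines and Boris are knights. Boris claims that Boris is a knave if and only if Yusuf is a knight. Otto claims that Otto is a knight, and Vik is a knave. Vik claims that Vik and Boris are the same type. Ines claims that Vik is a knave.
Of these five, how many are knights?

The unique consistent assignment is Yusuf=knave, Boris=knight, Otto=knave, Vik=knight, Ines=knave.
That has 2 knights.

2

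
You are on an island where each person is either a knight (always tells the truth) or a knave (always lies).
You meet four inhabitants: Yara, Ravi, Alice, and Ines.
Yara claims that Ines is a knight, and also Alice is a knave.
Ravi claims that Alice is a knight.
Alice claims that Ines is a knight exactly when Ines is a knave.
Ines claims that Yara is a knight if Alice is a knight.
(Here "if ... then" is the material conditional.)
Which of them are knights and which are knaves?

Yara is a knight, Ravi is a knave, Alice is a knave, and Ines is a knight.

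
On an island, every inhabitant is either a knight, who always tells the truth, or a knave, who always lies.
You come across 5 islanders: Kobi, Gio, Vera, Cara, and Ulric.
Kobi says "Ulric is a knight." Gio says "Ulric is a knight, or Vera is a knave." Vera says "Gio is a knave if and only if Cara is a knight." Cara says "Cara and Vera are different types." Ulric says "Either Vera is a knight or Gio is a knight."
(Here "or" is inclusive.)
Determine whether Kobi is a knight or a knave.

Kobi is a knight.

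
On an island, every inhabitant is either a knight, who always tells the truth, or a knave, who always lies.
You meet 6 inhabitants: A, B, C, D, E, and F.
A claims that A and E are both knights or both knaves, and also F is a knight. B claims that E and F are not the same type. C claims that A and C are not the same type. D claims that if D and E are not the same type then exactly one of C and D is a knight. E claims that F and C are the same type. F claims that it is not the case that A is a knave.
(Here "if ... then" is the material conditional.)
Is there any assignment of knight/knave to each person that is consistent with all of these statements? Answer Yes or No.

Yes

One consistent assignment: A=knave, B=knight, C=knave, D=knight, E=knight, F=knave.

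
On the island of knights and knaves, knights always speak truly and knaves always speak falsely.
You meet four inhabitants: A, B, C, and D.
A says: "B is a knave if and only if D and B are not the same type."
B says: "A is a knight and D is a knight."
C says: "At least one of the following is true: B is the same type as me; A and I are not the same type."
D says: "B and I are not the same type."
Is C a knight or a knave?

C is a knight.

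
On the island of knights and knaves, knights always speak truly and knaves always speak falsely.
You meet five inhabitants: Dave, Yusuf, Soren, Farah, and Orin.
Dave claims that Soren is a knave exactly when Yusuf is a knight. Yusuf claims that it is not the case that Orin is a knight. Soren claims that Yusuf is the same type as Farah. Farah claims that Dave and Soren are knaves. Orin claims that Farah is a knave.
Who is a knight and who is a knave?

Since Dave is a knight, "Soren is a knave exactly when Yusuf is a knight" needs to be true, which holds.
As a knave, Yusuf's statement "it is not the case that Orin is a knight" should be False; it is.
Soren is a knight, so "Yusuf is the same type as Farah" must be true — and it is.
Farah (knave): "Dave and Soren are knaves" — False. ✓
As a knight, Orin's statement "Farah is a knave" should be true; it is.

Knights: Dave, Soren, and Orin. Knaves: Yusuf and Farah.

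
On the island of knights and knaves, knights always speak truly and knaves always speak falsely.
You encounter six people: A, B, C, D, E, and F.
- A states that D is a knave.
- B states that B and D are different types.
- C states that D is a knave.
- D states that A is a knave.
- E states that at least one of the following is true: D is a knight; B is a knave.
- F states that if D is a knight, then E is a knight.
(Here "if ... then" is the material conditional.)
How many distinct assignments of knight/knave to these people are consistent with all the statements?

2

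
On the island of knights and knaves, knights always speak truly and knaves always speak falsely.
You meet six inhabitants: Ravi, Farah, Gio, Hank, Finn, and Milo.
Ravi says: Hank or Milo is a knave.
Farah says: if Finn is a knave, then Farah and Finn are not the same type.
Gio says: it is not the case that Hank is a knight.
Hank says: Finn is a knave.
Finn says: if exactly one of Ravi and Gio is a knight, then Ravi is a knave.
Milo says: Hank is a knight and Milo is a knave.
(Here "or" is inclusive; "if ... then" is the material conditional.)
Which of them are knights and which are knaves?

As a knight, Ravi's statement "Hank or Milo is a knave" should be true; it is.
Farah (knight): "if Finn is a knave, then Farah and Finn are not the same type" — true. ✓
Since Gio is a knight, "it is not the case that Hank is a knight" needs to be true, which holds.
Hank is a knave; "Finn is a knave" is False, as required.
Finn (knight): "if exactly one of Ravi and Gio is a knight, then Ravi is a knave" — true. ✓
Milo is a knave, and the claim "Hank is a knight and Milo is a knave" is indeed False.

Knights: Ravi, Farah, Gio, and Finn. Knaves: Hank and Milo.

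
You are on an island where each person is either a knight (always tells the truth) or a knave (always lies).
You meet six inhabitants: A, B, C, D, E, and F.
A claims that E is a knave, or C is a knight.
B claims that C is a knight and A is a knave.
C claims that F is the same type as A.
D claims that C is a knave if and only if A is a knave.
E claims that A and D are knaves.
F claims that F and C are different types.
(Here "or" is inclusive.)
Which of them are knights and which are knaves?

A (knight): "E is a knave, or C is a knight" — True. ✓
B is a knave; "C is a knight and A is a knave" is False, as required.
As a knave, C's statement "F is the same type as A" should be False; it is.
Since D is a knave, "C is a knave if and only if A is a knave" needs to be False, which holds.
E is a knave; "A and D are knaves" is False, as required.
F is a knave; "F and C are different types" is False, as required.

Knights: A. Knaves: B, C, D, E, and F.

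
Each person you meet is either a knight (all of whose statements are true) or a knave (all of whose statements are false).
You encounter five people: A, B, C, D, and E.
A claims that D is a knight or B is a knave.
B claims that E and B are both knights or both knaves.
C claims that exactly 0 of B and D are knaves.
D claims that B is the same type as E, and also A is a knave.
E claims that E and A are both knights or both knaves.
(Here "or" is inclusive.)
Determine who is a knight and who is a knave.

Suppose A is a knave. Then A's statement "D is a knight or B is a knave" would have to be false. Checking the 16 ways to assign the others, none is consistent with every speaker.
(For instance, with B=knave, C=knave, D=knave, E=knight, A's claim "D is a knight or B is a knave" comes out true where it would need to be false.)
So A must be a knight, making "D is a knight or B is a knave" true. Taking A=knight, B=knave, C=knave, D=knave, E=knight, each remaining statement checks out:
  B (knave): "E and B are both knights or both knaves" — false. ✓
  C (knave): "exactly 0 of B and D are knaves" — false. ✓
  D (knave): "B is the same type as E, and also A is a knave" — false. ✓
  E (knight): "E and A are both knights or both knaves" — true. ✓
This is the unique consistent assignment.

Knights: A and E. Knaves: B, C, and D.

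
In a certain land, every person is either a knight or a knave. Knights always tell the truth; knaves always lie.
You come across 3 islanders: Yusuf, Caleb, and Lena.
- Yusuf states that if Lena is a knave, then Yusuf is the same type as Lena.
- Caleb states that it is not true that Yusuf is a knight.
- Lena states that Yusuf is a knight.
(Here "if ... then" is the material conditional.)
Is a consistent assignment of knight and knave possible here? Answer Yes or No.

Yes

One consistent assignment: Yusuf=knight, Caleb=knave, Lena=knight.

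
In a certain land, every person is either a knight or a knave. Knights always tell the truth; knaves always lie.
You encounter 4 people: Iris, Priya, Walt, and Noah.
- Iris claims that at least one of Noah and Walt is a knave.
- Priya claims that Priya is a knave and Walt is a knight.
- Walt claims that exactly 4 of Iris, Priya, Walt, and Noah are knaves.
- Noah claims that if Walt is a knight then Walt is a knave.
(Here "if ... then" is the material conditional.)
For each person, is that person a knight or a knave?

Iris is a knight, Priya is a knave, Walt is a knave, and Noah is a knight.

Suppose Iris is a knave. Then Iris's statement "at least one of Noah and Walt is a knave" would have to be false. Checking the 8 ways to assign the others, none is consistent with every speaker.
(For instance, with Priya=knave, Walt=knave, Noah=knight, Iris's claim "at least one of Noah and Walt is a knave" comes out true where it would need to be false.)
So Iris must be a knight, making "at least one of Noah and Walt is a knave" true. Taking Iris=knight, Priya=knave, Walt=knave, Noah=knight, each remaining statement checks out:
  Priya (knave): "Priya is a knave and Walt is a knight" — false. ✓
  Walt (knave): "exactly 4 of Iris, Priya, Walt, and Noah are knaves" — false. ✓
  Noah (knight): "if Walt is a knight then Walt is a knave" — true. ✓
This is the unique consistent assignment.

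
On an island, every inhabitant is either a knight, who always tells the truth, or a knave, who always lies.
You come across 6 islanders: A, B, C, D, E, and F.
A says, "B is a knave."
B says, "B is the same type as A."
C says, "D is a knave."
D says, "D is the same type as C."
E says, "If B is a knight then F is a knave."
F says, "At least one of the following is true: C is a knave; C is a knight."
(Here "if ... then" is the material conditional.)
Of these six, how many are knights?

4

The unique consistent assignment is A=knight, B=knave, C=knight, D=knave, E=knight, F=knight.
That has 4 knights.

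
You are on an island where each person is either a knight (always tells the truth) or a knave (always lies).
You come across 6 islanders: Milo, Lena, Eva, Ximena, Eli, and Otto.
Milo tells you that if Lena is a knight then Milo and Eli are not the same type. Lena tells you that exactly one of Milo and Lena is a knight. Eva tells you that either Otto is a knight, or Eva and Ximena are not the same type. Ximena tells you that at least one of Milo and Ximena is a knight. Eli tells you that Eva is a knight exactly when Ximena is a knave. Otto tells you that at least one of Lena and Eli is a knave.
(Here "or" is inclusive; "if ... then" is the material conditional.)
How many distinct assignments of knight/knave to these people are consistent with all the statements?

1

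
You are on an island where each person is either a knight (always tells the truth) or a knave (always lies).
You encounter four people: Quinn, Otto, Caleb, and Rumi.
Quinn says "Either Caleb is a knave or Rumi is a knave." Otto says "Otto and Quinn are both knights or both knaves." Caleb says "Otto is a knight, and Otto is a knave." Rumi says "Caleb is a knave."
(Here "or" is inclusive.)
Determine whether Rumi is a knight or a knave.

Rumi is a knight.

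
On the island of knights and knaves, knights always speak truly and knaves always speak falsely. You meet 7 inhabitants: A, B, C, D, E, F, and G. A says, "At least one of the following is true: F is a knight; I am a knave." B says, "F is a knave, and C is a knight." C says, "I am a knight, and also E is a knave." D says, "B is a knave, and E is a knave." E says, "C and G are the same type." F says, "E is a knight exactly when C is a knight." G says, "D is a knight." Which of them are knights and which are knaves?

A is a knight, and the claim "at least one of the following is true: F is a knight; I am a knave" is indeed True.
B is a knave, and the claim "F is a knave, and C is a knight" is indeed False.
C (knave): "I am a knight, and also E is a knave" — False. ✓
D is a knight, and the claim "B is a knave, and E is a knave" is indeed True.
E (knave): "C and G are the same type" — False. ✓
F (knight): "E is a knight exactly when C is a knight" — True. ✓
G is a knight; "D is a knight" is True, as required.

A is a knight, B is a knave, C is a knave, D is a knight, E is a knave, F is a knight, and G is a knight.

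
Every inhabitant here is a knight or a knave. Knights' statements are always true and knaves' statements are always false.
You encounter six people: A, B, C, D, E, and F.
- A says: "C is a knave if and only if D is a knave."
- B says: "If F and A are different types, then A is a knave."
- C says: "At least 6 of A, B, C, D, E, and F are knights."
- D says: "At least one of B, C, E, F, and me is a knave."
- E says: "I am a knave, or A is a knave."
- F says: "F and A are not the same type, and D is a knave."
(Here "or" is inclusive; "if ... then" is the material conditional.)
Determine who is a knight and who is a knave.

Knights: B, D, and E. Knaves: A, C, and F.

Since A is a knave, "C is a knave if and only if D is a knave" needs to be false, which holds.
As a knight, B's statement "if F and A are different types, then A is a knave" should be True; it is.
Since C is a knave, "at least 6 of A, B, C, D, E, and F are knights" needs to be false, which holds.
D is a knight, and the claim "at least one of B, C, E, F, and me is a knave" is indeed True.
Since E is a knight, "I am a knave, or A is a knave" needs to be True, which holds.
As a knave, F's statement "F and A are not the same type, and D is a knave" should be false; it is.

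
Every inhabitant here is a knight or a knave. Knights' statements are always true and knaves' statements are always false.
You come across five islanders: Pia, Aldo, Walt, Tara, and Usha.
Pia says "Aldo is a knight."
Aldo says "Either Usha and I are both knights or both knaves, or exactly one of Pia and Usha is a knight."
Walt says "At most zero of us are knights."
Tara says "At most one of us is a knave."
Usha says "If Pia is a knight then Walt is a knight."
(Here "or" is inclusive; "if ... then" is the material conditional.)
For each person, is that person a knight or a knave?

Pia is a knight, Aldo is a knight, Walt is a knave, Tara is a knave, and Usha is a knave.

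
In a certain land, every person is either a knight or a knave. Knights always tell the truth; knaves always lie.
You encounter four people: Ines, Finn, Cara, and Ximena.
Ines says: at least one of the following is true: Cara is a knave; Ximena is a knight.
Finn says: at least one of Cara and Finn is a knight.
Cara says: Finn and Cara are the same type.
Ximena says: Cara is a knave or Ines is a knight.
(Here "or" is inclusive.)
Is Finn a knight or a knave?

Finn is a knight.

Consistent assignments: {Ines=knight, Finn=knight, Cara=knight, Ximena=knight}; {Ines=knight, Finn=knight, Cara=knave, Ximena=knight}; {Ines=knave, Finn=knight, Cara=knight, Ximena=knave}
In every consistent assignment, Finn is a knight.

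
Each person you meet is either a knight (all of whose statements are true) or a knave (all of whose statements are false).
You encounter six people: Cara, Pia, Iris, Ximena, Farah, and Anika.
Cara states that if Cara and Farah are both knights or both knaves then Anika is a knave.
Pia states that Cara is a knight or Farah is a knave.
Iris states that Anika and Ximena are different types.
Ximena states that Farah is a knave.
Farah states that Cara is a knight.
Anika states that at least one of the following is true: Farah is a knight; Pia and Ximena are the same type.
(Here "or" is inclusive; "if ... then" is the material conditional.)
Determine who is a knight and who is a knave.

Since Cara is a knave, "if Cara and Farah are both knights or both knaves then Anika is a knave" needs to be False, which holds.
As a knight, Pia's statement "Cara is a knight or Farah is a knave" should be true; it is.
As a knave, Iris's statement "Anika and Ximena are different types" should be False; it is.
As a knight, Ximena's statement "Farah is a knave" should be true; it is.
Farah is a knave, so "Cara is a knight" must be False — and it is.
Anika is a knight, and the claim "at least one of the following is true: Farah is a knight; Pia and Ximena are the same type" is indeed true.

Cara is a knave, Pia is a knight, Iris is a knave, Ximena is a knight, Farah is a knave, and Anika is a knight.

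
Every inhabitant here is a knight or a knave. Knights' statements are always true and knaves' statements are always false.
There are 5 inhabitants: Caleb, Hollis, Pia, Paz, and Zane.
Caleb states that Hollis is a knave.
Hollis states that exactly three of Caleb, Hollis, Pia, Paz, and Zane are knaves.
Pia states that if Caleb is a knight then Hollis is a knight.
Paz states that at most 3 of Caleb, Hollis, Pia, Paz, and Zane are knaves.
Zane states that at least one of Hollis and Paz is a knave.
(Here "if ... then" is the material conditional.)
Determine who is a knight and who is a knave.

Suppose Caleb is a knave. Then Caleb's statement "Hollis is a knave" would have to be false. Checking the 16 ways to assign the others, none is consistent with every speaker.
(For instance, with Hollis=knave, Pia=knave, Paz=knight, Zane=knight, Caleb's claim "Hollis is a knave" comes out true where it would need to be false.)
So Caleb must be a knight, making "Hollis is a knave" true. Taking Caleb=knight, Hollis=knave, Pia=knave, Paz=knight, Zane=knight, each remaining statement checks out:
  Hollis (knave): "exactly three of Caleb, Hollis, Pia, Paz, and Zane are knaves" — false. ✓
  Pia (knave): "if Caleb is a knight then Hollis is a knight" — false. ✓
  Paz (knight): "at most 3 of Caleb, Hollis, Pia, Paz, and Zane are knaves" — true. ✓
  Zane (knight): "at least one of Hollis and Paz is a knave" — true. ✓
This is the unique consistent assignment.

Caleb is a knight, Hollis is a knave, Pia is a knave, Paz is a knight, and Zane is a knight.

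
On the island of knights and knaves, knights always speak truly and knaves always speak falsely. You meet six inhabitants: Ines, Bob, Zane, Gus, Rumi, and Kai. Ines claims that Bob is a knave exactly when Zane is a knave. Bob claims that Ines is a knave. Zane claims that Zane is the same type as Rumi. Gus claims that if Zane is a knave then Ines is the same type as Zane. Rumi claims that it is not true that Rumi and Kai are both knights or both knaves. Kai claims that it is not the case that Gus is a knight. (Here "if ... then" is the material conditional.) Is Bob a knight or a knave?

Bob is a knight.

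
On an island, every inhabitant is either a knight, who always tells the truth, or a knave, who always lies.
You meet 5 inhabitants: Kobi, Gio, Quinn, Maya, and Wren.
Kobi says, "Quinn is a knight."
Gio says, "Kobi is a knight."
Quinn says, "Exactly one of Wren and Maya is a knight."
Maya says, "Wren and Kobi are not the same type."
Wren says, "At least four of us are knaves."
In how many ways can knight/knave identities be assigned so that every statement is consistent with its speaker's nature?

1

Consistent assignments:
  Kobi=knight, Gio=knight, Quinn=knight, Maya=knight, Wren=knave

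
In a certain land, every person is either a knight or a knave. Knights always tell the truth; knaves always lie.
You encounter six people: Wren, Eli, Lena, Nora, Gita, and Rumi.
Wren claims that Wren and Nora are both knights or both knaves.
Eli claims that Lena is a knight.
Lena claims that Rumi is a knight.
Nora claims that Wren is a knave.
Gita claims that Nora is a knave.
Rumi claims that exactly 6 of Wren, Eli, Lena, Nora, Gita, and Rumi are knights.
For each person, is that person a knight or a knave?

Wren is a knave, Eli is a knave, Lena is a knave, Nora is a knight, Gita is a knave, and Rumi is a knave.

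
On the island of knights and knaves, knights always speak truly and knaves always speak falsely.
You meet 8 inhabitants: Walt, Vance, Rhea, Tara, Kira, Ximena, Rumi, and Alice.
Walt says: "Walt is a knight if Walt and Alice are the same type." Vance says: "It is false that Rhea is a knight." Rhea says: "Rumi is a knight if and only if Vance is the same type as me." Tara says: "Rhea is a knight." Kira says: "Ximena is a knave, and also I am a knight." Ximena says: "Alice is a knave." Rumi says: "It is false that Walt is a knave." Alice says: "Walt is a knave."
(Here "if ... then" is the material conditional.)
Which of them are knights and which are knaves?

Walt is a knight, so "Walt is a knight if Walt and Alice are the same type" must be true — and it is.
Vance is a knight, so "it is false that Rhea is a knight" must be true — and it is.
Rhea (knave): "Rumi is a knight if and only if Vance is the same type as me" — false. ✓
Tara is a knave, so "Rhea is a knight" must be false — and it is.
Kira is a knave, and the claim "Ximena is a knave, and also I am a knight" is indeed false.
Ximena (knight): "Alice is a knave" — true. ✓
As a knight, Rumi's statement "it is false that Walt is a knave" should be true; it is.
Alice is a knave; "Walt is a knave" is false, as required.

Walt is a knight, Vance is a knight, Rhea is a knave, Tara is a knave, Kira is a knave, Ximena is a knight, Rumi is a knight, and Alice is a knave.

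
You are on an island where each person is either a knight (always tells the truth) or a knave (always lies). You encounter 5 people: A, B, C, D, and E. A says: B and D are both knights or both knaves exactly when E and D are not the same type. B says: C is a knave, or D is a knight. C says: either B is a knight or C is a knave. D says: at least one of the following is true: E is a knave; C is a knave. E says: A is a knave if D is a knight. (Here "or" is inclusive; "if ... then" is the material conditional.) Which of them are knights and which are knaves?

As a knight, A's statement "B and D are both knights or both knaves exactly when E and D are not the same type" should be true; it is.
B is a knight, and the claim "C is a knave, or D is a knight" is indeed true.
Since C is a knight, "either B is a knight or C is a knave" needs to be true, which holds.
Since D is a knight, "at least one of the following is true: E is a knave; C is a knave" needs to be true, which holds.
E (knave): "A is a knave if D is a knight" — False. ✓

A is a knight, B is a knight, C is a knight, D is a knight, and E is a knave.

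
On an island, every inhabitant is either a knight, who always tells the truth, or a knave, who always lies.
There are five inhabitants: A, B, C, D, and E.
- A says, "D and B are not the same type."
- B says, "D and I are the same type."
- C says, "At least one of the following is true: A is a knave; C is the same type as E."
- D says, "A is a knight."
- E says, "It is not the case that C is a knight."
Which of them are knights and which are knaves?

A is a knight, B is a knave, C is a knave, D is a knight, and E is a knight.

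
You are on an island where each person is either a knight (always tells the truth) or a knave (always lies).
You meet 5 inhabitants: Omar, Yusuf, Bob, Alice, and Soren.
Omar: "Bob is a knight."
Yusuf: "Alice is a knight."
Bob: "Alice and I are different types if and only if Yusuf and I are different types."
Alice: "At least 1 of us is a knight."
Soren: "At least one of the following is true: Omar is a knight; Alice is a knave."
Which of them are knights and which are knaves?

Omar is a knight, Yusuf is a knight, Bob is a knight, Alice is a knight, and Soren is a knight.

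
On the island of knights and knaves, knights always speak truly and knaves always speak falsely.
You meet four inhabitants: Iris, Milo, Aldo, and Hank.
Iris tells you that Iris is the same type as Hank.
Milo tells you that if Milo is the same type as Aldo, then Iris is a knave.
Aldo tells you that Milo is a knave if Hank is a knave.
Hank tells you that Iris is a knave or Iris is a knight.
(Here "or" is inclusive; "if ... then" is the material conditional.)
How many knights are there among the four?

3

The unique consistent assignment is Iris=knave, Milo=knight, Aldo=knight, Hank=knight.
That has 3 knights.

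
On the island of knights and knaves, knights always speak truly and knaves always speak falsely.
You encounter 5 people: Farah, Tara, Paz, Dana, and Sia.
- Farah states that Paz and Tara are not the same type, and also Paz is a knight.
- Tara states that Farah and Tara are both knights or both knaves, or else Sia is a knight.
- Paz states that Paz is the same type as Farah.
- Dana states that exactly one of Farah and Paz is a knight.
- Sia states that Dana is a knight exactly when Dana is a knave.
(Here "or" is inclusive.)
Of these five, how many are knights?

2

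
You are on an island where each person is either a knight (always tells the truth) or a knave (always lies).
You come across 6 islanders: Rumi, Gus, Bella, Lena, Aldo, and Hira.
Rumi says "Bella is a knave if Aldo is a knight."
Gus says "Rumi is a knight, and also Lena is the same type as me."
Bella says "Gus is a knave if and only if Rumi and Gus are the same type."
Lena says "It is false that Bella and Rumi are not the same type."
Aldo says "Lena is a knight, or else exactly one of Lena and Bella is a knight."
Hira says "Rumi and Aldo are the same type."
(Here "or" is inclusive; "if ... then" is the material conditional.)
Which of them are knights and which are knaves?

Rumi is a knave, Gus is a knave, Bella is a knight, Lena is a knave, Aldo is a knight, and Hira is a knave.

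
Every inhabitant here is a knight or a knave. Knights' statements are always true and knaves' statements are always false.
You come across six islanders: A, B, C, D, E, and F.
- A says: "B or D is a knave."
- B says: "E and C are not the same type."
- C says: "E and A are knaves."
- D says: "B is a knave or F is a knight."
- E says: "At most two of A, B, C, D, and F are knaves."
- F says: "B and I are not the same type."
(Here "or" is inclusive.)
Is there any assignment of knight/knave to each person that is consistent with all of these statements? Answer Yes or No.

Yes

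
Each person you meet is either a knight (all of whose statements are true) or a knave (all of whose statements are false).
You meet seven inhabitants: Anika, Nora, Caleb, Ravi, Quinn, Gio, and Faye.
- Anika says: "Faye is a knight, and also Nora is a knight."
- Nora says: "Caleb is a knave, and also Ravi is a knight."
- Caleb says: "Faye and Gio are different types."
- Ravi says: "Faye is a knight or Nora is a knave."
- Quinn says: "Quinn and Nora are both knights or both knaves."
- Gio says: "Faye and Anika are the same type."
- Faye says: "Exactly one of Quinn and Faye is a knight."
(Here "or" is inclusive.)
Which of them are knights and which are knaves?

Knights: Anika, Nora, Ravi, Gio, and Faye. Knaves: Caleb and Quinn.

Anika is a knight, so "Faye is a knight, and also Nora is a knight" must be True — and it is.
As a knight, Nora's statement "Caleb is a knave, and also Ravi is a knight" should be True; it is.
Caleb is a knave; "Faye and Gio are different types" is false, as required.
Ravi (knight): "Faye is a knight or Nora is a knave" — True. ✓
Quinn is a knave, so "Quinn and Nora are both knights or both knaves" must be false — and it is.
Gio is a knight, and the claim "Faye and Anika are the same type" is indeed True.
Faye is a knight; "exactly one of Quinn and Faye is a knight" is True, as required.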